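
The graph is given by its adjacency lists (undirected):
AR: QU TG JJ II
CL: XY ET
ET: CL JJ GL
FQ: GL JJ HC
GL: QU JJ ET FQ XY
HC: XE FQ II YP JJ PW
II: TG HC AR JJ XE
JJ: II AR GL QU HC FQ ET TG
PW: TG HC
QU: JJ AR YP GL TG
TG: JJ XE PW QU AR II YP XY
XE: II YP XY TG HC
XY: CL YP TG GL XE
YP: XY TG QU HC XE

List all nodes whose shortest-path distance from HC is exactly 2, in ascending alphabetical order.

AR, ET, GL, QU, TG, XY

Level 0: HC
Level 1: FQ, II, JJ, PW, XE, YP
Level 2: AR, ET, GL, QU, TG, XY
Level 3: CL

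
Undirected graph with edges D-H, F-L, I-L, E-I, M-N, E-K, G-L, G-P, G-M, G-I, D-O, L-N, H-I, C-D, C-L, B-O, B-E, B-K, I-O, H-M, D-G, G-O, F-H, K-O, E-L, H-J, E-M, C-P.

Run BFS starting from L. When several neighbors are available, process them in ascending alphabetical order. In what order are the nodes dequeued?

L, C, E, F, G, I, N, D, P, B, K, M, H, O, J

Visit L; enqueue C, E, F, G, I, N → queue [C, E, F, G, I, N]
Visit C; enqueue D, P → queue [E, F, G, I, N, D, P]
Visit E; enqueue B, K, M → queue [F, G, I, N, D, P, B, K, M]
Visit F; enqueue H → queue [G, I, N, D, P, B, K, M, H]
Visit G; enqueue O → queue [I, N, D, P, B, K, M, H, O]
Visit I → queue [N, D, P, B, K, M, H, O]
Visit N → queue [D, P, B, K, M, H, O]
Visit D → queue [P, B, K, M, H, O]
Visit P → queue [B, K, M, H, O]
Visit B → queue [K, M, H, O]
Visit K → queue [M, H, O]
Visit M → queue [H, O]
Visit H; enqueue J → queue [O, J]
Visit O → queue [J]
Visit J → queue []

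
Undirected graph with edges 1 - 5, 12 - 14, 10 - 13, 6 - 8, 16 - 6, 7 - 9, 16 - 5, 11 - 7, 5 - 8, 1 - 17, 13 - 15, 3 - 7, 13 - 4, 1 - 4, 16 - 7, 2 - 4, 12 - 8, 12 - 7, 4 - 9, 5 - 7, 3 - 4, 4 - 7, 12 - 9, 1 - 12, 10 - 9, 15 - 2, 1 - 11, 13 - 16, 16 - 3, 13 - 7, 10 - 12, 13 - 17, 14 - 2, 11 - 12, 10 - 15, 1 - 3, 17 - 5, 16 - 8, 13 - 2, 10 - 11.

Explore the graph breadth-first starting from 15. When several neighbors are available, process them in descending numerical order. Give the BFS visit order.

Visit 15; enqueue 13, 10, 2 → queue [13, 10, 2]
Visit 13; enqueue 17, 16, 7, 4 → queue [10, 2, 17, 16, 7, 4]
Visit 10; enqueue 12, 11, 9 → queue [2, 17, 16, 7, 4, 12, 11, 9]
Visit 2; enqueue 14 → queue [17, 16, 7, 4, 12, 11, 9, 14]
Visit 17; enqueue 5, 1 → queue [16, 7, 4, 12, 11, 9, 14, 5, 1]
Visit 16; enqueue 8, 6, 3 → queue [7, 4, 12, 11, 9, 14, 5, 1, 8, 6, 3]
Visit 7 → queue [4, 12, 11, 9, 14, 5, 1, 8, 6, 3]
Visit 4 → queue [12, 11, 9, 14, 5, 1, 8, 6, 3]
Visit 12 → queue [11, 9, 14, 5, 1, 8, 6, 3]
Visit 11 → queue [9, 14, 5, 1, 8, 6, 3]
Visit 9 → queue [14, 5, 1, 8, 6, 3]
Visit 14 → queue [5, 1, 8, 6, 3]
Visit 5 → queue [1, 8, 6, 3]
Visit 1 → queue [8, 6, 3]
Visit 8 → queue [6, 3]
Visit 6 → queue [3]
Visit 3 → queue []

15 → 13 → 10 → 2 → 17 → 16 → 7 → 4 → 12 → 11 → 9 → 14 → 5 → 1 → 8 → 6 → 3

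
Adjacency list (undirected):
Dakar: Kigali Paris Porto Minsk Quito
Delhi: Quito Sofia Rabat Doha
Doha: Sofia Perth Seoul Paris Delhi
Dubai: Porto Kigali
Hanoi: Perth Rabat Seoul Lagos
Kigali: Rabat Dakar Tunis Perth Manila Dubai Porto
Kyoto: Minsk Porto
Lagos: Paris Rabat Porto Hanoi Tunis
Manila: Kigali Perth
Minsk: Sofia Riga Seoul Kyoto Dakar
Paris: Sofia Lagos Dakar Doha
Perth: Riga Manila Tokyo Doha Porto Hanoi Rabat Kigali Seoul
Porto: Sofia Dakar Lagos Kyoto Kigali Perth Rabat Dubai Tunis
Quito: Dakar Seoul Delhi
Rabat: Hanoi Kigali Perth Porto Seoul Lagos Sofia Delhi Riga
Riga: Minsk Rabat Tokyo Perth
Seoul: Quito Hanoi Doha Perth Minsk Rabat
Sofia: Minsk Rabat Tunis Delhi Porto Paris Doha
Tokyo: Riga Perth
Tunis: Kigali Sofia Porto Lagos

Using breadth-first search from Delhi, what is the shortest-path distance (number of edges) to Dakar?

Level 0: Delhi
Level 1: Doha, Quito, Rabat, Sofia
Level 2: Dakar, Hanoi, Kigali, Lagos, Minsk, Paris, Perth, Porto, Riga, Seoul, Tunis
Level 3: Dubai, Kyoto, Manila, Tokyo
Dakar first appears at level 2.

2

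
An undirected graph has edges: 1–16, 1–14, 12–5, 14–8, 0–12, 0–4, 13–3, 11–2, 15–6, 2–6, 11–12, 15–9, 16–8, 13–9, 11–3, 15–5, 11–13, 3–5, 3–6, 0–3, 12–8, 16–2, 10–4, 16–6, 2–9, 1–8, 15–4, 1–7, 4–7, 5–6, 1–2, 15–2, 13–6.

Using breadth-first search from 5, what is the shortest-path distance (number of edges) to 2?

2

Level 0: 5
Level 1: 3, 6, 12, 15
Level 2: 0, 2, 4, 8, 9, 11, 13, 16
Level 3: 1, 7, 10, 14
2 first appears at level 2.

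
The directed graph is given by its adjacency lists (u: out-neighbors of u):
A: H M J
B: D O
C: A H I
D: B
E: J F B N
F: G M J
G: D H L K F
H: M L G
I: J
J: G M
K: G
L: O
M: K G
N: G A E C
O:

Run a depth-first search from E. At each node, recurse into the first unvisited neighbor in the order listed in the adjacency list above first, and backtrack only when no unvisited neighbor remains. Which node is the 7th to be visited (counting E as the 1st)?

H

Visit E
E → J
J → G
G → D
D → B
B → O
G → H
H → M
M → K
H → L
G → F
E → N
N → A
N → C
C → I

Visit order: E, J, G, D, B, O, H, M, K, L, F, N, A, C, I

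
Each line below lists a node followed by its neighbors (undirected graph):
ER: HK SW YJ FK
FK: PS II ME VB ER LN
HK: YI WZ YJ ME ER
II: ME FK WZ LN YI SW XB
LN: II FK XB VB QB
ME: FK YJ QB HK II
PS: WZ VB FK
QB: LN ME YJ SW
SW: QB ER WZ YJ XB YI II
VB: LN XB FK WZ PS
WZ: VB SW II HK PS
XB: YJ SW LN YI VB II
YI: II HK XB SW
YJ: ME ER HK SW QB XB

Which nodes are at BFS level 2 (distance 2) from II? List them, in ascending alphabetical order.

ER, HK, PS, QB, VB, YJ

Level 0: II
Level 1: FK, LN, ME, SW, WZ, XB, YI
Level 2: ER, HK, PS, QB, VB, YJ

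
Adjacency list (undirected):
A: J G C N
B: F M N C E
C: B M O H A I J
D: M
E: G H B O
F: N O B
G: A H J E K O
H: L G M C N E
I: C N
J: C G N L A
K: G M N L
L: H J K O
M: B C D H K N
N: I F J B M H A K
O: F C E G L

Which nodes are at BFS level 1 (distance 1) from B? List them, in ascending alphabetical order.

C, E, F, M, N

Level 0: B
Level 1: C, E, F, M, N
Level 2: A, D, G, H, I, J, K, O
Level 3: L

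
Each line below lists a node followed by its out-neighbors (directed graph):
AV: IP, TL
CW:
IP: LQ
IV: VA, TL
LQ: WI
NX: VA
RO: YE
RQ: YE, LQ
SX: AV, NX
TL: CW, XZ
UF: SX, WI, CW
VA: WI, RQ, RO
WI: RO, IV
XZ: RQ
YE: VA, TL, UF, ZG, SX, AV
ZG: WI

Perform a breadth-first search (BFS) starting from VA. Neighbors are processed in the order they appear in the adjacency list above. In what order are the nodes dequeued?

VA, WI, RQ, RO, IV, YE, LQ, TL, UF, ZG, SX, AV, CW, XZ, NX, IP

Visit VA; enqueue WI, RQ, RO → queue [WI, RQ, RO]
Visit WI; enqueue IV → queue [RQ, RO, IV]
Visit RQ; enqueue YE, LQ → queue [RO, IV, YE, LQ]
Visit RO → queue [IV, YE, LQ]
Visit IV; enqueue TL → queue [YE, LQ, TL]
Visit YE; enqueue UF, ZG, SX, AV → queue [LQ, TL, UF, ZG, SX, AV]
Visit LQ → queue [TL, UF, ZG, SX, AV]
Visit TL; enqueue CW, XZ → queue [UF, ZG, SX, AV, CW, XZ]
Visit UF → queue [ZG, SX, AV, CW, XZ]
Visit ZG → queue [SX, AV, CW, XZ]
Visit SX; enqueue NX → queue [AV, CW, XZ, NX]
Visit AV; enqueue IP → queue [CW, XZ, NX, IP]
Visit CW → queue [XZ, NX, IP]
Visit XZ → queue [NX, IP]
Visit NX → queue [IP]
Visit IP → queue []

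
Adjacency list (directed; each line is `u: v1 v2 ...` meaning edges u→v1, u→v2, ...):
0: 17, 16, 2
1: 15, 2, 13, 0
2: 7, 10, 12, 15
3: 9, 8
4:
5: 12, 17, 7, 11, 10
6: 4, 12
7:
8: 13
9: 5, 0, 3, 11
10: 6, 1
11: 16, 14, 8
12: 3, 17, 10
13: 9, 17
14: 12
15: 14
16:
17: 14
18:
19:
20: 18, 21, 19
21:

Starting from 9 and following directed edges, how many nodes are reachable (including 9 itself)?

18

BFS from 9 visits: 9, 5, 0, 3, 11, 12, 17, 7, 10, 16, 2, 8, 14, 6, 1, 15, 13, 4
Reachable nodes: 18 of 22 total.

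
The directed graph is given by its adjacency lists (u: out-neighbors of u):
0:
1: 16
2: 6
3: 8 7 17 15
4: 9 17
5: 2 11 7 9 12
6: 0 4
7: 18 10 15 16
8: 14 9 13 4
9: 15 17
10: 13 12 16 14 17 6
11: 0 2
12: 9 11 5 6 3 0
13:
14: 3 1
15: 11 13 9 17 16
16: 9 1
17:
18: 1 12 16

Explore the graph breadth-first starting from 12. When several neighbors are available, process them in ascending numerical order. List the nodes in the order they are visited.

Visit 12; enqueue 0, 3, 5, 6, 9, 11 → queue [0, 3, 5, 6, 9, 11]
Visit 0 → queue [3, 5, 6, 9, 11]
Visit 3; enqueue 7, 8, 15, 17 → queue [5, 6, 9, 11, 7, 8, 15, 17]
Visit 5; enqueue 2 → queue [6, 9, 11, 7, 8, 15, 17, 2]
Visit 6; enqueue 4 → queue [9, 11, 7, 8, 15, 17, 2, 4]
Visit 9 → queue [11, 7, 8, 15, 17, 2, 4]
Visit 11 → queue [7, 8, 15, 17, 2, 4]
Visit 7; enqueue 10, 16, 18 → queue [8, 15, 17, 2, 4, 10, 16, 18]
Visit 8; enqueue 13, 14 → queue [15, 17, 2, 4, 10, 16, 18, 13, 14]
Visit 15 → queue [17, 2, 4, 10, 16, 18, 13, 14]
Visit 17 → queue [2, 4, 10, 16, 18, 13, 14]
Visit 2 → queue [4, 10, 16, 18, 13, 14]
Visit 4 → queue [10, 16, 18, 13, 14]
Visit 10 → queue [16, 18, 13, 14]
Visit 16; enqueue 1 → queue [18, 13, 14, 1]
Visit 18 → queue [13, 14, 1]
Visit 13 → queue [14, 1]
Visit 14 → queue [1]
Visit 1 → queue []

12 -> 0 -> 3 -> 5 -> 6 -> 9 -> 11 -> 7 -> 8 -> 15 -> 17 -> 2 -> 4 -> 10 -> 16 -> 18 -> 13 -> 14 -> 1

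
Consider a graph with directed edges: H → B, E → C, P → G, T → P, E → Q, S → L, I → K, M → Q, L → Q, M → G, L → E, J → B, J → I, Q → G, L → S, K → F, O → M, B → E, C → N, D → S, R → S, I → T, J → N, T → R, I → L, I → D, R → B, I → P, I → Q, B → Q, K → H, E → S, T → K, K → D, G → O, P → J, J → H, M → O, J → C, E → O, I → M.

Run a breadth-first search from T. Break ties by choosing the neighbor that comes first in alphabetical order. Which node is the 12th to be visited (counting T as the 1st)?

O

Visit T; enqueue K, P, R → queue [K, P, R]
Visit K; enqueue D, F, H → queue [P, R, D, F, H]
Visit P; enqueue G, J → queue [R, D, F, H, G, J]
Visit R; enqueue B, S → queue [D, F, H, G, J, B, S]
Visit D → queue [F, H, G, J, B, S]
Visit F → queue [H, G, J, B, S]
Visit H → queue [G, J, B, S]
Visit G; enqueue O → queue [J, B, S, O]
Visit J; enqueue C, I, N → queue [B, S, O, C, I, N]
Visit B; enqueue E, Q → queue [S, O, C, I, N, E, Q]
Visit S; enqueue L → queue [O, C, I, N, E, Q, L]
Visit O; enqueue M → queue [C, I, N, E, Q, L, M]
Visit C → queue [I, N, E, Q, L, M]
Visit I → queue [N, E, Q, L, M]
Visit N → queue [E, Q, L, M]
Visit E → queue [Q, L, M]
Visit Q → queue [L, M]
Visit L → queue [M]
Visit M → queue []

Visit order: T, K, P, R, D, F, H, G, J, B, S, O, C, I, N, E, Q, L, M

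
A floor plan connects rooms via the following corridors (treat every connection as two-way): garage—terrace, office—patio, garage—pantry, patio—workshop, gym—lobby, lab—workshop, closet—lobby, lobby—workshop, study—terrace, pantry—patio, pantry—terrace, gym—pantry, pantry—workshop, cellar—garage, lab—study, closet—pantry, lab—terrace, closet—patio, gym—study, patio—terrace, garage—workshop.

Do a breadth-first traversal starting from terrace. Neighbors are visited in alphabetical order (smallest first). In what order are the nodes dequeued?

terrace -> garage -> lab -> pantry -> patio -> study -> cellar -> workshop -> closet -> gym -> office -> lobby

Visit terrace; enqueue garage, lab, pantry, patio, study → queue [garage, lab, pantry, patio, study]
Visit garage; enqueue cellar, workshop → queue [lab, pantry, patio, study, cellar, workshop]
Visit lab → queue [pantry, patio, study, cellar, workshop]
Visit pantry; enqueue closet, gym → queue [patio, study, cellar, workshop, closet, gym]
Visit patio; enqueue office → queue [study, cellar, workshop, closet, gym, office]
Visit study → queue [cellar, workshop, closet, gym, office]
Visit cellar → queue [workshop, closet, gym, office]
Visit workshop; enqueue lobby → queue [closet, gym, office, lobby]
Visit closet → queue [gym, office, lobby]
Visit gym → queue [office, lobby]
Visit office → queue [lobby]
Visit lobby → queue []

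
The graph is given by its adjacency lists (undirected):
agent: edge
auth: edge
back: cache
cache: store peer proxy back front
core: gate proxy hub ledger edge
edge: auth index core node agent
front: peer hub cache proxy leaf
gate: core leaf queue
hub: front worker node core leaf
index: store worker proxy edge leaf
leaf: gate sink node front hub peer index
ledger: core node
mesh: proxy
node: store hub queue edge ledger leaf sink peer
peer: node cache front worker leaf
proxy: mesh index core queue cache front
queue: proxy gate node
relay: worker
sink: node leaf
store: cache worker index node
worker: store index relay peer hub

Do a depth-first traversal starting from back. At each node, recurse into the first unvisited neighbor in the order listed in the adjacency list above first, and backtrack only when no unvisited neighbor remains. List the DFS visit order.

back, cache, store, worker, index, proxy, mesh, core, gate, leaf, sink, node, hub, front, peer, queue, edge, auth, agent, ledger, relay

Visit back
back → cache
cache → store
store → worker
worker → index
index → proxy
proxy → mesh
proxy → core
core → gate
gate → leaf
leaf → sink
sink → node
node → hub
hub → front
front → peer
node → queue
node → edge
edge → auth
edge → agent
node → ledger
worker → relay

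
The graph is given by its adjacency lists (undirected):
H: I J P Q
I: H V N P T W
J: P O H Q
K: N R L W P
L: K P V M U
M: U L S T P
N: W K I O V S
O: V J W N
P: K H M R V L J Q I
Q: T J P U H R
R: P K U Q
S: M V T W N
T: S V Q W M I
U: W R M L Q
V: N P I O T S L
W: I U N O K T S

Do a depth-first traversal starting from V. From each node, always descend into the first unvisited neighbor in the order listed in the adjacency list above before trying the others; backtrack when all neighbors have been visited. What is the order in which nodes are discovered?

Visit V
V → N
N → W
W → I
I → H
H → J
J → P
P → K
K → R
R → U
U → M
M → L
M → S
S → T
T → Q
J → O

V → N → W → I → H → J → P → K → R → U → M → L → S → T → Q → O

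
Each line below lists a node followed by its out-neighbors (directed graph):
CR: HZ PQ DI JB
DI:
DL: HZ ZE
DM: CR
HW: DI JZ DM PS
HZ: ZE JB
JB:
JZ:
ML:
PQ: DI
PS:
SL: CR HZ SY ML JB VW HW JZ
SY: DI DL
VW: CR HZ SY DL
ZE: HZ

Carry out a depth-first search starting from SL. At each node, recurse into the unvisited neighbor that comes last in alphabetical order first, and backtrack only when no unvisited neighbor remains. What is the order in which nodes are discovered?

SL, VW, SY, DL, ZE, HZ, JB, DI, CR, PQ, ML, JZ, HW, PS, DM

Visit SL
SL → VW
VW → SY
SY → DL
DL → ZE
ZE → HZ
HZ → JB
SY → DI
VW → CR
CR → PQ
SL → ML
SL → JZ
SL → HW
HW → PS
HW → DM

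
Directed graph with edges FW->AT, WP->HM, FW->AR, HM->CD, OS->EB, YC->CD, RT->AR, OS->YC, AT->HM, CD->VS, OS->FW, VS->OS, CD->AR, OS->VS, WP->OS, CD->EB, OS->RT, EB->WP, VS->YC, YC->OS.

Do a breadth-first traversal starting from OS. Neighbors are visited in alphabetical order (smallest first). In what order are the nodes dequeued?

OS -> EB -> FW -> RT -> VS -> YC -> WP -> AR -> AT -> CD -> HM

Visit OS; enqueue EB, FW, RT, VS, YC → queue [EB, FW, RT, VS, YC]
Visit EB; enqueue WP → queue [FW, RT, VS, YC, WP]
Visit FW; enqueue AR, AT → queue [RT, VS, YC, WP, AR, AT]
Visit RT → queue [VS, YC, WP, AR, AT]
Visit VS → queue [YC, WP, AR, AT]
Visit YC; enqueue CD → queue [WP, AR, AT, CD]
Visit WP; enqueue HM → queue [AR, AT, CD, HM]
Visit AR → queue [AT, CD, HM]
Visit AT → queue [CD, HM]
Visit CD → queue [HM]
Visit HM → queue []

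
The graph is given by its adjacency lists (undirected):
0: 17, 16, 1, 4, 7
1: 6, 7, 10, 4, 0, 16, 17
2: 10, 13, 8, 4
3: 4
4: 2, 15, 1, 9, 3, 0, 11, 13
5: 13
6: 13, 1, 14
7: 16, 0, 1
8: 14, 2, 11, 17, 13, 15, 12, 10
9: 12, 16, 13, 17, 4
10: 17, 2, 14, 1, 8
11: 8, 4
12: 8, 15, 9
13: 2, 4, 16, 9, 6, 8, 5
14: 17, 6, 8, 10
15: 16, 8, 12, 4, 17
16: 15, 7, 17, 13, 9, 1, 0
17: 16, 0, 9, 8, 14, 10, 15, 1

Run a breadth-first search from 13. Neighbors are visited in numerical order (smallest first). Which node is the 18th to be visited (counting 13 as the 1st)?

Visit 13; enqueue 2, 4, 5, 6, 8, 9, 16 → queue [2, 4, 5, 6, 8, 9, 16]
Visit 2; enqueue 10 → queue [4, 5, 6, 8, 9, 16, 10]
Visit 4; enqueue 0, 1, 3, 11, 15 → queue [5, 6, 8, 9, 16, 10, 0, 1, 3, 11, 15]
Visit 5 → queue [6, 8, 9, 16, 10, 0, 1, 3, 11, 15]
Visit 6; enqueue 14 → queue [8, 9, 16, 10, 0, 1, 3, 11, 15, 14]
Visit 8; enqueue 12, 17 → queue [9, 16, 10, 0, 1, 3, 11, 15, 14, 12, 17]
Visit 9 → queue [16, 10, 0, 1, 3, 11, 15, 14, 12, 17]
Visit 16; enqueue 7 → queue [10, 0, 1, 3, 11, 15, 14, 12, 17, 7]
Visit 10 → queue [0, 1, 3, 11, 15, 14, 12, 17, 7]
Visit 0 → queue [1, 3, 11, 15, 14, 12, 17, 7]
Visit 1 → queue [3, 11, 15, 14, 12, 17, 7]
Visit 3 → queue [11, 15, 14, 12, 17, 7]
Visit 11 → queue [15, 14, 12, 17, 7]
Visit 15 → queue [14, 12, 17, 7]
Visit 14 → queue [12, 17, 7]
Visit 12 → queue [17, 7]
Visit 17 → queue [7]
Visit 7 → queue []

Visit order: 13, 2, 4, 5, 6, 8, 9, 16, 10, 0, 1, 3, 11, 15, 14, 12, 17, 7

7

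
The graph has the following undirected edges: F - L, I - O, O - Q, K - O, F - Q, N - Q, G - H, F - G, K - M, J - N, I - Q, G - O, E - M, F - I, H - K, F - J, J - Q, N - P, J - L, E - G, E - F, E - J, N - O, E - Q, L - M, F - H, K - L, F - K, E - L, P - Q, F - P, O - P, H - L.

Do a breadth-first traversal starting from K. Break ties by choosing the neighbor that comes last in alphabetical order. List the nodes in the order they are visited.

Visit K; enqueue O, M, L, H, F → queue [O, M, L, H, F]
Visit O; enqueue Q, P, N, I, G → queue [M, L, H, F, Q, P, N, I, G]
Visit M; enqueue E → queue [L, H, F, Q, P, N, I, G, E]
Visit L; enqueue J → queue [H, F, Q, P, N, I, G, E, J]
Visit H → queue [F, Q, P, N, I, G, E, J]
Visit F → queue [Q, P, N, I, G, E, J]
Visit Q → queue [P, N, I, G, E, J]
Visit P → queue [N, I, G, E, J]
Visit N → queue [I, G, E, J]
Visit I → queue [G, E, J]
Visit G → queue [E, J]
Visit E → queue [J]
Visit J → queue []

K, O, M, L, H, F, Q, P, N, I, G, E, J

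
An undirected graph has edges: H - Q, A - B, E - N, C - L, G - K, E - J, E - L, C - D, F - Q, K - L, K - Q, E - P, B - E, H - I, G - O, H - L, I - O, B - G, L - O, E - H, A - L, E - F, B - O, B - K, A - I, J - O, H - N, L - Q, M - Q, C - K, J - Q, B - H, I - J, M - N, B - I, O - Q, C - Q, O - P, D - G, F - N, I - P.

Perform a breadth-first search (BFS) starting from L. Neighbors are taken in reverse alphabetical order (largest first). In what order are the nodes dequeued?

L → Q → O → K → H → E → C → A → M → J → F → P → I → G → B → N → D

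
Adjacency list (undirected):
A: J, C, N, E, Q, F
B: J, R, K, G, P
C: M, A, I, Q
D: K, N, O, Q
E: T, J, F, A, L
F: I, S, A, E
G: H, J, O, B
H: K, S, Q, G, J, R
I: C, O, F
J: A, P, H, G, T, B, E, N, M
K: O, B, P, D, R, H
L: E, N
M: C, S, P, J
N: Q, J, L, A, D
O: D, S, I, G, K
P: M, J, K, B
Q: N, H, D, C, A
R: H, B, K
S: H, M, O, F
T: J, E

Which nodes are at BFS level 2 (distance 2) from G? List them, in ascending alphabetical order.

Level 0: G
Level 1: B, H, J, O
Level 2: A, D, E, I, K, M, N, P, Q, R, S, T
Level 3: C, F, L

A, D, E, I, K, M, N, P, Q, R, S, T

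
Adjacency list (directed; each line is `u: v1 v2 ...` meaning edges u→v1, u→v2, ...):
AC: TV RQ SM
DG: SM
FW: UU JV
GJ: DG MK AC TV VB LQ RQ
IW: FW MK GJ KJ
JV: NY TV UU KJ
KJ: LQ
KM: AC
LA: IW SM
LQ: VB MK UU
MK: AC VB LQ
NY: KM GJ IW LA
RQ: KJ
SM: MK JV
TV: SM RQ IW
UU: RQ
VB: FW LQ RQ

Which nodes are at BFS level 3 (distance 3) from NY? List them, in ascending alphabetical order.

Level 0: NY
Level 1: GJ, IW, KM, LA
Level 2: AC, DG, FW, KJ, LQ, MK, RQ, SM, TV, VB
Level 3: JV, UU

JV, UU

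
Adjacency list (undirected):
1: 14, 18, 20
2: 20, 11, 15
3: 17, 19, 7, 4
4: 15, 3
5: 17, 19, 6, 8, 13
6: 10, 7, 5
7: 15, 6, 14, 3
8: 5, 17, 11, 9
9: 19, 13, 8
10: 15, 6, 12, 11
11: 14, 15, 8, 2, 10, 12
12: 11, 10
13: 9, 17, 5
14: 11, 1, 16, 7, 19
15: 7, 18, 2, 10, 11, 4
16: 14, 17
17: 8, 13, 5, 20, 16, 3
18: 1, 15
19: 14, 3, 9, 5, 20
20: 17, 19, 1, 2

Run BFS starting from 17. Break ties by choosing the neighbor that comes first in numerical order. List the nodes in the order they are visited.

17, 3, 5, 8, 13, 16, 20, 4, 7, 19, 6, 9, 11, 14, 1, 2, 15, 10, 12, 18

Visit 17; enqueue 3, 5, 8, 13, 16, 20 → queue [3, 5, 8, 13, 16, 20]
Visit 3; enqueue 4, 7, 19 → queue [5, 8, 13, 16, 20, 4, 7, 19]
Visit 5; enqueue 6 → queue [8, 13, 16, 20, 4, 7, 19, 6]
Visit 8; enqueue 9, 11 → queue [13, 16, 20, 4, 7, 19, 6, 9, 11]
Visit 13 → queue [16, 20, 4, 7, 19, 6, 9, 11]
Visit 16; enqueue 14 → queue [20, 4, 7, 19, 6, 9, 11, 14]
Visit 20; enqueue 1, 2 → queue [4, 7, 19, 6, 9, 11, 14, 1, 2]
Visit 4; enqueue 15 → queue [7, 19, 6, 9, 11, 14, 1, 2, 15]
Visit 7 → queue [19, 6, 9, 11, 14, 1, 2, 15]
Visit 19 → queue [6, 9, 11, 14, 1, 2, 15]
Visit 6; enqueue 10 → queue [9, 11, 14, 1, 2, 15, 10]
Visit 9 → queue [11, 14, 1, 2, 15, 10]
Visit 11; enqueue 12 → queue [14, 1, 2, 15, 10, 12]
Visit 14 → queue [1, 2, 15, 10, 12]
Visit 1; enqueue 18 → queue [2, 15, 10, 12, 18]
Visit 2 → queue [15, 10, 12, 18]
Visit 15 → queue [10, 12, 18]
Visit 10 → queue [12, 18]
Visit 12 → queue [18]
Visit 18 → queue []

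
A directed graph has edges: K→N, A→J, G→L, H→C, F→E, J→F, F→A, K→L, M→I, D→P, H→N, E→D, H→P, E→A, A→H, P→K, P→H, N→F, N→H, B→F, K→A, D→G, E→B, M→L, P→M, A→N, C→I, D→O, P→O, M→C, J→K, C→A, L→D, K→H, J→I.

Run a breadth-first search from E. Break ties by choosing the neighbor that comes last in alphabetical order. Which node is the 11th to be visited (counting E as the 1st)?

H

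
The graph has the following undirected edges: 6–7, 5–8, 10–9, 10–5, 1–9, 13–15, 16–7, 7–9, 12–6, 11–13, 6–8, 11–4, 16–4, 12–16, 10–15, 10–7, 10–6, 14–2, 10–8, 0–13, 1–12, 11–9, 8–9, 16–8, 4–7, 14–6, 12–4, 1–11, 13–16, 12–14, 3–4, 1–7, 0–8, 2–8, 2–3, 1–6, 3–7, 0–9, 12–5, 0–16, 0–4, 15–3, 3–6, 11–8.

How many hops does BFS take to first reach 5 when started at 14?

2

Level 0: 14
Level 1: 2, 6, 12
Level 2: 1, 3, 4, 5, 7, 8, 10, 16
Level 3: 0, 9, 11, 13, 15
5 first appears at level 2.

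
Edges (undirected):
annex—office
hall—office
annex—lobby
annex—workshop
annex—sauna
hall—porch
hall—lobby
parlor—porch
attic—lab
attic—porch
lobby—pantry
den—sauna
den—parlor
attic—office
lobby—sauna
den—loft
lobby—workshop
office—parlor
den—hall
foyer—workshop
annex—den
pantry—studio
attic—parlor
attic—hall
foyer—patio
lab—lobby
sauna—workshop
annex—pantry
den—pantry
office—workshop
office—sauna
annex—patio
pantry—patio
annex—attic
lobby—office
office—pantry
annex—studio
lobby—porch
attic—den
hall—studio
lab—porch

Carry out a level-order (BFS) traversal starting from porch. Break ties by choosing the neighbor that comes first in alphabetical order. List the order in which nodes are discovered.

porch → attic → hall → lab → lobby → parlor → annex → den → office → studio → pantry → sauna → workshop → patio → loft → foyer

Visit porch; enqueue attic, hall, lab, lobby, parlor → queue [attic, hall, lab, lobby, parlor]
Visit attic; enqueue annex, den, office → queue [hall, lab, lobby, parlor, annex, den, office]
Visit hall; enqueue studio → queue [lab, lobby, parlor, annex, den, office, studio]
Visit lab → queue [lobby, parlor, annex, den, office, studio]
Visit lobby; enqueue pantry, sauna, workshop → queue [parlor, annex, den, office, studio, pantry, sauna, workshop]
Visit parlor → queue [annex, den, office, studio, pantry, sauna, workshop]
Visit annex; enqueue patio → queue [den, office, studio, pantry, sauna, workshop, patio]
Visit den; enqueue loft → queue [office, studio, pantry, sauna, workshop, patio, loft]
Visit office → queue [studio, pantry, sauna, workshop, patio, loft]
Visit studio → queue [pantry, sauna, workshop, patio, loft]
Visit pantry → queue [sauna, workshop, patio, loft]
Visit sauna → queue [workshop, patio, loft]
Visit workshop; enqueue foyer → queue [patio, loft, foyer]
Visit patio → queue [loft, foyer]
Visit loft → queue [foyer]
Visit foyer → queue []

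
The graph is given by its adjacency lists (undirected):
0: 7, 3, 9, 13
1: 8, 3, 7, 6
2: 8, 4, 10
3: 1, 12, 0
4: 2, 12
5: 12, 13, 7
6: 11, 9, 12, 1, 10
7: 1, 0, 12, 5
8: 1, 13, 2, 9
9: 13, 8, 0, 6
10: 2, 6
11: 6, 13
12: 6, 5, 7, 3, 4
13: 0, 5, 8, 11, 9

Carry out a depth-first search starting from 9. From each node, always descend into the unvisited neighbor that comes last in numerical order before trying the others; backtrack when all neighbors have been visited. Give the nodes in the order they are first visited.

9, 13, 11, 6, 12, 7, 5, 1, 8, 2, 10, 4, 3, 0

Visit 9
9 → 13
13 → 11
11 → 6
6 → 12
12 → 7
7 → 5
7 → 1
1 → 8
8 → 2
2 → 10
2 → 4
1 → 3
3 → 0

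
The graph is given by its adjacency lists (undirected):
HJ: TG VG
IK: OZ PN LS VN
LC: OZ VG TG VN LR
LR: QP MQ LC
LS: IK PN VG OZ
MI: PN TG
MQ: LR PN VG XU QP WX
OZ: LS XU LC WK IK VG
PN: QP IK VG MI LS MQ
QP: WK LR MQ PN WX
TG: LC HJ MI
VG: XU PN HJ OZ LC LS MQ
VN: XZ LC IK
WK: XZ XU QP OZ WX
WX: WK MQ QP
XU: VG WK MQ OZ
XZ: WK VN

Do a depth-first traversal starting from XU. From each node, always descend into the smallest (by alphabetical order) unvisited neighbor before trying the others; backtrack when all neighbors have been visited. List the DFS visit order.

XU, MQ, LR, LC, OZ, IK, LS, PN, MI, TG, HJ, VG, QP, WK, WX, XZ, VN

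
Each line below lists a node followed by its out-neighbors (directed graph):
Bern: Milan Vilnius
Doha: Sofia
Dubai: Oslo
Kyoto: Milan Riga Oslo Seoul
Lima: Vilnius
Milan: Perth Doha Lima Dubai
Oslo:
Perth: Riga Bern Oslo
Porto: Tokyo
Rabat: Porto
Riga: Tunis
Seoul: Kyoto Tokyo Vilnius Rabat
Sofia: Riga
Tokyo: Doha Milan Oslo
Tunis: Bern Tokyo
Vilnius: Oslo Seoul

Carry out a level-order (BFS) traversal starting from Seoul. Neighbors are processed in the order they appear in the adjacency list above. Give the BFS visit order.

Seoul, Kyoto, Tokyo, Vilnius, Rabat, Milan, Riga, Oslo, Doha, Porto, Perth, Lima, Dubai, Tunis, Sofia, Bern

Visit Seoul; enqueue Kyoto, Tokyo, Vilnius, Rabat → queue [Kyoto, Tokyo, Vilnius, Rabat]
Visit Kyoto; enqueue Milan, Riga, Oslo → queue [Tokyo, Vilnius, Rabat, Milan, Riga, Oslo]
Visit Tokyo; enqueue Doha → queue [Vilnius, Rabat, Milan, Riga, Oslo, Doha]
Visit Vilnius → queue [Rabat, Milan, Riga, Oslo, Doha]
Visit Rabat; enqueue Porto → queue [Milan, Riga, Oslo, Doha, Porto]
Visit Milan; enqueue Perth, Lima, Dubai → queue [Riga, Oslo, Doha, Porto, Perth, Lima, Dubai]
Visit Riga; enqueue Tunis → queue [Oslo, Doha, Porto, Perth, Lima, Dubai, Tunis]
Visit Oslo → queue [Doha, Porto, Perth, Lima, Dubai, Tunis]
Visit Doha; enqueue Sofia → queue [Porto, Perth, Lima, Dubai, Tunis, Sofia]
Visit Porto → queue [Perth, Lima, Dubai, Tunis, Sofia]
Visit Perth; enqueue Bern → queue [Lima, Dubai, Tunis, Sofia, Bern]
Visit Lima → queue [Dubai, Tunis, Sofia, Bern]
Visit Dubai → queue [Tunis, Sofia, Bern]
Visit Tunis → queue [Sofia, Bern]
Visit Sofia → queue [Bern]
Visit Bern → queue []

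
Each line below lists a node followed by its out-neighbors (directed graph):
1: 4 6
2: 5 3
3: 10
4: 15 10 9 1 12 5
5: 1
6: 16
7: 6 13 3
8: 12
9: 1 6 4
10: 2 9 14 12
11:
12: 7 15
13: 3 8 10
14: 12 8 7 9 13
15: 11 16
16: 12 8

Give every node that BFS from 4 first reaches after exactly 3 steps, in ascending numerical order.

Level 0: 4
Level 1: 1, 5, 9, 10, 12, 15
Level 2: 2, 6, 7, 11, 14, 16
Level 3: 3, 8, 13

3, 8, 13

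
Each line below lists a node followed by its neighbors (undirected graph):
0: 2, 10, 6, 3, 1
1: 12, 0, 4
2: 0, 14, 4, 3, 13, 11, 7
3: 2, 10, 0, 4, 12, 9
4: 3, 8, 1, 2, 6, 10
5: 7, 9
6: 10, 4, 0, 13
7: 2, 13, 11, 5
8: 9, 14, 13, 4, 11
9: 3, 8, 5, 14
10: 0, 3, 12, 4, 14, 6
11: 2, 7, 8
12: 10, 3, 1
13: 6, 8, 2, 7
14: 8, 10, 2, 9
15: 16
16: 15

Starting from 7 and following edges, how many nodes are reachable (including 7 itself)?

15

BFS from 7 visits: 7, 2, 13, 11, 5, 0, 14, 4, 3, 6, 8, 9, 10, 1, 12
Reachable nodes: 15 of 17 total.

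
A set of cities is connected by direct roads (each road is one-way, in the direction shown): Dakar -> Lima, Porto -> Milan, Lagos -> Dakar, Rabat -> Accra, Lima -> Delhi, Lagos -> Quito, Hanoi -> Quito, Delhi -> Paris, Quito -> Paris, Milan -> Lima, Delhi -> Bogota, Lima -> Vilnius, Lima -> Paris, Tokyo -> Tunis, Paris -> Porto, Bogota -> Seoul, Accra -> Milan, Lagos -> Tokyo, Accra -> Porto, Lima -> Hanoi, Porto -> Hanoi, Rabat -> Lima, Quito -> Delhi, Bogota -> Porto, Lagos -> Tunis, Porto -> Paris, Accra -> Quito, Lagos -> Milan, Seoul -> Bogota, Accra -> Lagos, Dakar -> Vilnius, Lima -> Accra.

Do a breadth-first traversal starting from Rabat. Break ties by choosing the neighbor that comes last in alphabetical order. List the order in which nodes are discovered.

Visit Rabat; enqueue Lima, Accra → queue [Lima, Accra]
Visit Lima; enqueue Vilnius, Paris, Hanoi, Delhi → queue [Accra, Vilnius, Paris, Hanoi, Delhi]
Visit Accra; enqueue Quito, Porto, Milan, Lagos → queue [Vilnius, Paris, Hanoi, Delhi, Quito, Porto, Milan, Lagos]
Visit Vilnius → queue [Paris, Hanoi, Delhi, Quito, Porto, Milan, Lagos]
Visit Paris → queue [Hanoi, Delhi, Quito, Porto, Milan, Lagos]
Visit Hanoi → queue [Delhi, Quito, Porto, Milan, Lagos]
Visit Delhi; enqueue Bogota → queue [Quito, Porto, Milan, Lagos, Bogota]
Visit Quito → queue [Porto, Milan, Lagos, Bogota]
Visit Porto → queue [Milan, Lagos, Bogota]
Visit Milan → queue [Lagos, Bogota]
Visit Lagos; enqueue Tunis, Tokyo, Dakar → queue [Bogota, Tunis, Tokyo, Dakar]
Visit Bogota; enqueue Seoul → queue [Tunis, Tokyo, Dakar, Seoul]
Visit Tunis → queue [Tokyo, Dakar, Seoul]
Visit Tokyo → queue [Dakar, Seoul]
Visit Dakar → queue [Seoul]
Visit Seoul → queue []

Rabat Lima Accra Vilnius Paris Hanoi Delhi Quito Porto Milan Lagos Bogota Tunis Tokyo Dakar Seoul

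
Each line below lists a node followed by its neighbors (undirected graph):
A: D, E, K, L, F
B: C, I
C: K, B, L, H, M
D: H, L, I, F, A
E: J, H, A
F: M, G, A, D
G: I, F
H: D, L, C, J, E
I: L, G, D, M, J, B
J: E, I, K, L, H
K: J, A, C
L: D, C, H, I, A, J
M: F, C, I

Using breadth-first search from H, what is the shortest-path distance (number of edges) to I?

2

Level 0: H
Level 1: C, D, E, J, L
Level 2: A, B, F, I, K, M
Level 3: G
I first appears at level 2.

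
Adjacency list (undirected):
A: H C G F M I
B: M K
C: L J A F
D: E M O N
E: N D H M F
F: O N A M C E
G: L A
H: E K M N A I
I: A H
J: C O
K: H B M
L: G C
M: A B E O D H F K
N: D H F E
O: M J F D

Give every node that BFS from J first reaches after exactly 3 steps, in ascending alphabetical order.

B, E, G, H, I, K, N

Level 0: J
Level 1: C, O
Level 2: A, D, F, L, M
Level 3: B, E, G, H, I, K, N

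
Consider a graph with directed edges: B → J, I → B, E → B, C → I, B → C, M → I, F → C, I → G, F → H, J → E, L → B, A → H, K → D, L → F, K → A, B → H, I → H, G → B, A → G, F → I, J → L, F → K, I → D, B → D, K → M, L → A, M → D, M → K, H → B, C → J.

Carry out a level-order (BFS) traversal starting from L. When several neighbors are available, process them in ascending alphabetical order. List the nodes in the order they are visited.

Visit L; enqueue A, B, F → queue [A, B, F]
Visit A; enqueue G, H → queue [B, F, G, H]
Visit B; enqueue C, D, J → queue [F, G, H, C, D, J]
Visit F; enqueue I, K → queue [G, H, C, D, J, I, K]
Visit G → queue [H, C, D, J, I, K]
Visit H → queue [C, D, J, I, K]
Visit C → queue [D, J, I, K]
Visit D → queue [J, I, K]
Visit J; enqueue E → queue [I, K, E]
Visit I → queue [K, E]
Visit K; enqueue M → queue [E, M]
Visit E → queue [M]
Visit M → queue []

L → A → B → F → G → H → C → D → J → I → K → E → M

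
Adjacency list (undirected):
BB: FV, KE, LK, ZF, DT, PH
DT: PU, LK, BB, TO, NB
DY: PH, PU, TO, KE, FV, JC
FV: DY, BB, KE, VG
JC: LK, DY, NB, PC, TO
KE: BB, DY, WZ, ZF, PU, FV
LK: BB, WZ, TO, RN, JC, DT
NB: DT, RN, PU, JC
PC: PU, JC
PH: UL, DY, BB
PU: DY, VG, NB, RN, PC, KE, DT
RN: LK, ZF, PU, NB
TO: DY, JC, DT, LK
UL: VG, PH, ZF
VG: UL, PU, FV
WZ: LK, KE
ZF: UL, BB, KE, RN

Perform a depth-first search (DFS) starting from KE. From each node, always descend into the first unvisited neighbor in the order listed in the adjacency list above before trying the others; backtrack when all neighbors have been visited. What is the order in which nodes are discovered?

KE → BB → FV → DY → PH → UL → VG → PU → NB → DT → LK → WZ → TO → JC → PC → RN → ZF

Visit KE
KE → BB
BB → FV
FV → DY
DY → PH
PH → UL
UL → VG
VG → PU
PU → NB
NB → DT
DT → LK
LK → WZ
LK → TO
TO → JC
JC → PC
LK → RN
RN → ZF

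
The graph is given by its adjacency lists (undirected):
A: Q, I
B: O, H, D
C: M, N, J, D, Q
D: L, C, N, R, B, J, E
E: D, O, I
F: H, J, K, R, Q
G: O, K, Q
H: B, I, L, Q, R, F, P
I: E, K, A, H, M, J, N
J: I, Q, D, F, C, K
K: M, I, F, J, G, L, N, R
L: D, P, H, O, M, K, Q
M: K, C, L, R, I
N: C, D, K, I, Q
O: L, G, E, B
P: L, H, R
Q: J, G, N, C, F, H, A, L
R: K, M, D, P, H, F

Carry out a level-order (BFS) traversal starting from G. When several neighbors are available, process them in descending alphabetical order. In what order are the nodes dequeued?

G Q O K N L J H F C A E B R M I D P

Visit G; enqueue Q, O, K → queue [Q, O, K]
Visit Q; enqueue N, L, J, H, F, C, A → queue [O, K, N, L, J, H, F, C, A]
Visit O; enqueue E, B → queue [K, N, L, J, H, F, C, A, E, B]
Visit K; enqueue R, M, I → queue [N, L, J, H, F, C, A, E, B, R, M, I]
Visit N; enqueue D → queue [L, J, H, F, C, A, E, B, R, M, I, D]
Visit L; enqueue P → queue [J, H, F, C, A, E, B, R, M, I, D, P]
Visit J → queue [H, F, C, A, E, B, R, M, I, D, P]
Visit H → queue [F, C, A, E, B, R, M, I, D, P]
Visit F → queue [C, A, E, B, R, M, I, D, P]
Visit C → queue [A, E, B, R, M, I, D, P]
Visit A → queue [E, B, R, M, I, D, P]
Visit E → queue [B, R, M, I, D, P]
Visit B → queue [R, M, I, D, P]
Visit R → queue [M, I, D, P]
Visit M → queue [I, D, P]
Visit I → queue [D, P]
Visit D → queue [P]
Visit P → queue []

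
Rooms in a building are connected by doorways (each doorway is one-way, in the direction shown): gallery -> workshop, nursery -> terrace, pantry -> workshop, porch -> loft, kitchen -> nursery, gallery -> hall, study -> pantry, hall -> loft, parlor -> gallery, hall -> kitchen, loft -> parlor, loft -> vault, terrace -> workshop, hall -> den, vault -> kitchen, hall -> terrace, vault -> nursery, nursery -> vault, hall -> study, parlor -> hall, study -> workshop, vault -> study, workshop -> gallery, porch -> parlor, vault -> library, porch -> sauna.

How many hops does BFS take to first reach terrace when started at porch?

3

Level 0: porch
Level 1: loft, parlor, sauna
Level 2: gallery, hall, vault
Level 3: den, kitchen, library, nursery, study, terrace, workshop
Level 4: pantry
terrace first appears at level 3.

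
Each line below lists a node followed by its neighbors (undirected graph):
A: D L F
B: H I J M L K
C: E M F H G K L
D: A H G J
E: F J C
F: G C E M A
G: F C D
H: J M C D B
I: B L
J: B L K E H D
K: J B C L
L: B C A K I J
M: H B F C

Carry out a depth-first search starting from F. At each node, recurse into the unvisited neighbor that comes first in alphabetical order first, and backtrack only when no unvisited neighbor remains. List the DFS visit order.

F A D G C E J B H M I L K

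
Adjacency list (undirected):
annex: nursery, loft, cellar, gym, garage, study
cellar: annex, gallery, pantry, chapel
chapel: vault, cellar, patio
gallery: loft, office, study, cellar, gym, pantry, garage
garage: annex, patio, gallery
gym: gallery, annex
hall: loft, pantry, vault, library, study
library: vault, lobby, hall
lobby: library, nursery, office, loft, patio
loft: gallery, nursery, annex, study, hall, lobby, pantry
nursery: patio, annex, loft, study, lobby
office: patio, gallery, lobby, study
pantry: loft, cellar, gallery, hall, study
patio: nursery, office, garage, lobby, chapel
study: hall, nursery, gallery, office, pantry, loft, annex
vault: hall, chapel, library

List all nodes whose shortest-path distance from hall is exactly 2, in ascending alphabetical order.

annex, cellar, chapel, gallery, lobby, nursery, office

Level 0: hall
Level 1: library, loft, pantry, study, vault
Level 2: annex, cellar, chapel, gallery, lobby, nursery, office
Level 3: garage, gym, patio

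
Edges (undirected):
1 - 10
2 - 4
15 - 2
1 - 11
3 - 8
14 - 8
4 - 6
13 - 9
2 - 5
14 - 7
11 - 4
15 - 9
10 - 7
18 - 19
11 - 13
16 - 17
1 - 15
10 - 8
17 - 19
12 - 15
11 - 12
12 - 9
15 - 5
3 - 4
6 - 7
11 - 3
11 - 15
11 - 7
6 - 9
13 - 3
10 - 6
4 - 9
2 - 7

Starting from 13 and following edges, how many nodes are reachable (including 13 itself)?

15

BFS from 13 visits: 13, 3, 9, 11, 4, 8, 6, 12, 15, 1, 7, 2, 10, 14, 5
Reachable nodes: 15 of 19 total.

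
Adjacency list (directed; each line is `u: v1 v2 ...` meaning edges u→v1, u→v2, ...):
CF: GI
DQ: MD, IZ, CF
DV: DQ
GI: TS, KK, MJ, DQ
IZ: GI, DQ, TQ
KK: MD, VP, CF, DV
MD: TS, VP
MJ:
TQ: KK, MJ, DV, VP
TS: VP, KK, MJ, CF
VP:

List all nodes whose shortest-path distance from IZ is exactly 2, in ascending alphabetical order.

CF, DV, KK, MD, MJ, TS, VP

Level 0: IZ
Level 1: DQ, GI, TQ
Level 2: CF, DV, KK, MD, MJ, TS, VP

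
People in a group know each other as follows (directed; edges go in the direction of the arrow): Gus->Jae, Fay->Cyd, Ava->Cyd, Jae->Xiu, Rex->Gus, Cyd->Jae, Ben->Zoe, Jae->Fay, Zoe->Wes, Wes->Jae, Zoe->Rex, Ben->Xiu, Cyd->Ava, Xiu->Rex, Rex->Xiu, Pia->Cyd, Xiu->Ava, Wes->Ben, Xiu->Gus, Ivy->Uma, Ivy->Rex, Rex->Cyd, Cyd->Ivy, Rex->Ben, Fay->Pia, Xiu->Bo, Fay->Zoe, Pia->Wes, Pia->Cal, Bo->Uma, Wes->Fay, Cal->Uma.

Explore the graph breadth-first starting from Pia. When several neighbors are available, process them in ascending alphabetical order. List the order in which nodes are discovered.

Visit Pia; enqueue Cal, Cyd, Wes → queue [Cal, Cyd, Wes]
Visit Cal; enqueue Uma → queue [Cyd, Wes, Uma]
Visit Cyd; enqueue Ava, Ivy, Jae → queue [Wes, Uma, Ava, Ivy, Jae]
Visit Wes; enqueue Ben, Fay → queue [Uma, Ava, Ivy, Jae, Ben, Fay]
Visit Uma → queue [Ava, Ivy, Jae, Ben, Fay]
Visit Ava → queue [Ivy, Jae, Ben, Fay]
Visit Ivy; enqueue Rex → queue [Jae, Ben, Fay, Rex]
Visit Jae; enqueue Xiu → queue [Ben, Fay, Rex, Xiu]
Visit Ben; enqueue Zoe → queue [Fay, Rex, Xiu, Zoe]
Visit Fay → queue [Rex, Xiu, Zoe]
Visit Rex; enqueue Gus → queue [Xiu, Zoe, Gus]
Visit Xiu; enqueue Bo → queue [Zoe, Gus, Bo]
Visit Zoe → queue [Gus, Bo]
Visit Gus → queue [Bo]
Visit Bo → queue []

Pia, Cal, Cyd, Wes, Uma, Ava, Ivy, Jae, Ben, Fay, Rex, Xiu, Zoe, Gus, Bo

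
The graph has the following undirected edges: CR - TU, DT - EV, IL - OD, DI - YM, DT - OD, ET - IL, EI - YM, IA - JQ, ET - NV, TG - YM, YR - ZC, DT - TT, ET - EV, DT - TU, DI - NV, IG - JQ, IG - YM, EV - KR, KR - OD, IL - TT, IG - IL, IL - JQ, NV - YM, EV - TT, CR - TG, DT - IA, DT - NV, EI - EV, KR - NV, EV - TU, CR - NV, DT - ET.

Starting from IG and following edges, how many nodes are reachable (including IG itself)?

BFS from IG visits: IG, YM, JQ, IL, TG, NV, EI, DI, IA, TT, OD, ET, CR, KR, DT, EV, TU
Reachable nodes: 17 of 19 total.

17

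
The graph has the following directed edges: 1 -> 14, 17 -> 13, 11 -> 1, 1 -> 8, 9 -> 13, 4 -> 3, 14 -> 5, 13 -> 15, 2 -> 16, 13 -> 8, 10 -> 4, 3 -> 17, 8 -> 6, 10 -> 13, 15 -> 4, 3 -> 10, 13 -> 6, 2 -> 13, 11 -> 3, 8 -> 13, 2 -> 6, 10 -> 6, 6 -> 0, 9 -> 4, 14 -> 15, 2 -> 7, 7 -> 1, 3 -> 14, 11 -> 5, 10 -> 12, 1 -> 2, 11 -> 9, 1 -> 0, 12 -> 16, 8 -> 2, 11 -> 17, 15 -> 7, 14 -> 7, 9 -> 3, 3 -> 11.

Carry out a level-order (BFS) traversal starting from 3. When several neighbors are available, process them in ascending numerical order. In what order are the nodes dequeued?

3 10 11 14 17 4 6 12 13 1 5 9 7 15 0 16 8 2

Visit 3; enqueue 10, 11, 14, 17 → queue [10, 11, 14, 17]
Visit 10; enqueue 4, 6, 12, 13 → queue [11, 14, 17, 4, 6, 12, 13]
Visit 11; enqueue 1, 5, 9 → queue [14, 17, 4, 6, 12, 13, 1, 5, 9]
Visit 14; enqueue 7, 15 → queue [17, 4, 6, 12, 13, 1, 5, 9, 7, 15]
Visit 17 → queue [4, 6, 12, 13, 1, 5, 9, 7, 15]
Visit 4 → queue [6, 12, 13, 1, 5, 9, 7, 15]
Visit 6; enqueue 0 → queue [12, 13, 1, 5, 9, 7, 15, 0]
Visit 12; enqueue 16 → queue [13, 1, 5, 9, 7, 15, 0, 16]
Visit 13; enqueue 8 → queue [1, 5, 9, 7, 15, 0, 16, 8]
Visit 1; enqueue 2 → queue [5, 9, 7, 15, 0, 16, 8, 2]
Visit 5 → queue [9, 7, 15, 0, 16, 8, 2]
Visit 9 → queue [7, 15, 0, 16, 8, 2]
Visit 7 → queue [15, 0, 16, 8, 2]
Visit 15 → queue [0, 16, 8, 2]
Visit 0 → queue [16, 8, 2]
Visit 16 → queue [8, 2]
Visit 8 → queue [2]
Visit 2 → queue []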